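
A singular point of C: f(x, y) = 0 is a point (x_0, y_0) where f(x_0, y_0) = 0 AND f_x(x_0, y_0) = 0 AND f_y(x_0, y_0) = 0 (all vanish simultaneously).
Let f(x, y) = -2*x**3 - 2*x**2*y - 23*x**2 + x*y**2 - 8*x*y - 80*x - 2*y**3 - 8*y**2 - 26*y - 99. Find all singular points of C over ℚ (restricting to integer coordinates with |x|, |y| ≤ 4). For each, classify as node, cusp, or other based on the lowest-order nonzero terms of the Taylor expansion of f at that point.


Singular points: {(-3, -2)}; classification: node.

Compute partial derivatives:
  f_x = -6*x**2 - 4*x*y - 46*x + y**2 - 8*y - 80.
  f_y = -2*x**2 + 2*x*y - 8*x - 6*y**2 - 16*y - 26.
Scan x_0 ∈ {−4, ..., 4}. For each x_0, f_y(x_0, y) is a polynomial in y; find its integer roots y ∈ {−4, ..., 4}, then test f_x and f at those candidates.
  x = -4: f_y(-4, y) = -6*y**2 - 24*y - 26; no integer root y with |y| ≤ 4.
  x = -3: f_y(-3, y) = -6*y**2 - 22*y - 20; vanishes at y ∈ {-2}. (-3, -2): f_x = 0, f = 0 — SINGULAR.
  x = -2: f_y(-2, y) = -6*y**2 - 20*y - 18; no integer root y with |y| ≤ 4.
  x = -1: f_y(-1, y) = -6*y**2 - 18*y - 20; no integer root y with |y| ≤ 4.
  x = 0: f_y(0, y) = -6*y**2 - 16*y - 26; no integer root y with |y| ≤ 4.
  x = 1: f_y(1, y) = -6*y**2 - 14*y - 36; no integer root y with |y| ≤ 4.
  x = 2: f_y(2, y) = -6*y**2 - 12*y - 50; no integer root y with |y| ≤ 4.
  x = 3: f_y(3, y) = -6*y**2 - 10*y - 68; no integer root y with |y| ≤ 4.
  x = 4: f_y(4, y) = -6*y**2 - 8*y - 90; no integer root y with |y| ≤ 4.
Only singular point on the grid: (-3, -2).
Classify: substitute x = -3 + u, y = -2 + v and expand: f = -2*u**3 - 2*u**2*v - u**2 + u*v**2 - 2*v**3 + v**2.
No constant or linear terms (consistent with a singular point). Quadratic part: -u**2 + v**2. Cubic part: -2*u**3 - 2*u**2*v + u*v**2 - 2*v**3.
The quadratic part v**2 - u**2 = (v − u)(v + u) splits into two distinct linear factors, so there are two distinct tangent lines y − -2 = ±(x − -3) — this is a node (ordinary double point).
Classification: node.


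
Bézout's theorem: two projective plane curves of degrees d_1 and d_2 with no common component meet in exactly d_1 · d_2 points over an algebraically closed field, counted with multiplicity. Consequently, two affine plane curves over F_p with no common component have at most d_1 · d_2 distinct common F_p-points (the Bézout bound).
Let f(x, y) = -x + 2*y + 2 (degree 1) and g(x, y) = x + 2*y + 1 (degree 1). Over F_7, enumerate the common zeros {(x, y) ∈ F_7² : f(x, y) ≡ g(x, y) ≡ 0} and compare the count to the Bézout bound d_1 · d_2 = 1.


Common zeros: {(4, 1)}; count = 1; Bézout bound = 1.

deg(f) = 1, deg(g) = 1, so Bézout bound = 1.
Scan x ∈ F_7. For each x, list the y ∈ F_7 with f(x, y) ≡ 0 and those with g(x, y) ≡ 0 (mod 7); the common zeros in that column are the intersection.
  x = 0: f ≡ 0 at y ∈ {6}; g ≡ 0 at y ∈ {3}; common: ∅.
  x = 1: f ≡ 0 at y ∈ {3}; g ≡ 0 at y ∈ {6}; common: ∅.
  x = 2: f ≡ 0 at y ∈ {0}; g ≡ 0 at y ∈ {2}; common: ∅.
  x = 3: f ≡ 0 at y ∈ {4}; g ≡ 0 at y ∈ {5}; common: ∅.
  x = 4: f ≡ 0 at y ∈ {1}; g ≡ 0 at y ∈ {1}; common: {1}.
  x = 5: f ≡ 0 at y ∈ {5}; g ≡ 0 at y ∈ {4}; common: ∅.
  x = 6: f ≡ 0 at y ∈ {2}; g ≡ 0 at y ∈ {0}; common: ∅.
Collecting: common zeros = {(4, 1)}, so the count is 1.
Comparison with the Bézout bound: 1 ≤ 1 = deg(f)·deg(g), as expected for curves with no common component (the bound is attained).


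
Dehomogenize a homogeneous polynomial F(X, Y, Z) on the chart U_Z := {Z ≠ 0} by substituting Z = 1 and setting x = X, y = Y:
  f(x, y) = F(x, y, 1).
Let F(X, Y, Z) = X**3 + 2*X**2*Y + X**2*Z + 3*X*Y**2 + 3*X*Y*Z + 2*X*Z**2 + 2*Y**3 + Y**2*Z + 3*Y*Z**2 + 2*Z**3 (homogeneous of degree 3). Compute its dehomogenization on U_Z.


f(x, y) = x**3 + 2*x**2*y + x**2 + 3*x*y**2 + 3*x*y + 2*x + 2*y**3 + y**2 + 3*y + 2

On U_Z we set Z = 1. Each monomial c·X^i·Y^j·Z^k in F becomes c·x^i·y^j·1^k = c·x^i·y^j.
Substituting Z = 1: F(X, Y, 1) = x**3 + 2*x**2*y + x**2 + 3*x*y**2 + 3*x*y + 2*x + 2*y**3 + y**2 + 3*y + 2.
Note: deg(f) ≤ deg(F) = 3; strict inequality happens when F is divisible by Z (lost terms).


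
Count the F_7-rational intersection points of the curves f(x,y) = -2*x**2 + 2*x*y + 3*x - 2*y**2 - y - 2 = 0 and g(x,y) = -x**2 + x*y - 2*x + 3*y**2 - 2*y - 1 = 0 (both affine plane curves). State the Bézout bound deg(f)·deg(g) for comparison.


Common zeros: {(3, 3), (5, 3), (6, 0)}; count = 3; Bézout bound = 4.

deg(f) = 2, deg(g) = 2, so Bézout bound = 4.
Scan x ∈ F_7. For each x, list the y ∈ F_7 with f(x, y) ≡ 0 and those with g(x, y) ≡ 0 (mod 7); the common zeros in that column are the intersection.
  x = 0: f ≡ 0 at y ∈ ∅; g ≡ 0 at y ∈ {1, 2}; common: ∅.
  x = 1: f ≡ 0 at y ∈ {2}; g ≡ 0 at y ∈ {6}; common: ∅.
  x = 2: f ≡ 0 at y ∈ ∅; g ≡ 0 at y ∈ ∅; common: ∅.
  x = 3: f ≡ 0 at y ∈ {3}; g ≡ 0 at y ∈ {3, 6}; common: {3}.
  x = 4: f ≡ 0 at y ∈ ∅; g ≡ 0 at y ∈ ∅; common: ∅.
  x = 5: f ≡ 0 at y ∈ {3, 5}; g ≡ 0 at y ∈ {3}; common: {3}.
  x = 6: f ≡ 0 at y ∈ {0, 2}; g ≡ 0 at y ∈ {0, 1}; common: {0}.
Collecting: common zeros = {(3, 3), (5, 3), (6, 0)}, so the count is 3.
Comparison with the Bézout bound: 3 ≤ 4 = deg(f)·deg(g), as expected for curves with no common component (the affine F_7-count falls short of the bound because intersections may lie at infinity, over extension fields, or carry multiplicity).


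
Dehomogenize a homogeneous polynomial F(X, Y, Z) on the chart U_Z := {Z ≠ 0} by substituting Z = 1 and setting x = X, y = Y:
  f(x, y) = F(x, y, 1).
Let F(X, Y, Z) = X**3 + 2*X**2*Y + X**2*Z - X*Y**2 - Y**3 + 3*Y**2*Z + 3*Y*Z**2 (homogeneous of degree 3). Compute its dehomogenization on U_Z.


f(x, y) = x**3 + 2*x**2*y + x**2 - x*y**2 - y**3 + 3*y**2 + 3*y

On U_Z we set Z = 1. Each monomial c·X^i·Y^j·Z^k in F becomes c·x^i·y^j·1^k = c·x^i·y^j.
Substituting Z = 1: F(X, Y, 1) = x**3 + 2*x**2*y + x**2 - x*y**2 - y**3 + 3*y**2 + 3*y.
Note: deg(f) ≤ deg(F) = 3; strict inequality happens when F is divisible by Z (lost terms).


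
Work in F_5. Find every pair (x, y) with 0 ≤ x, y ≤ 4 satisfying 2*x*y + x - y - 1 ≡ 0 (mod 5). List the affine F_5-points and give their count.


Affine F_5-points: {(0, 4), (1, 0), (2, 3), (4, 1)}; count = 4.

For each of the 25 pairs (x, y) ∈ F_5², evaluate f(x, y) mod 5. Record the zeros.
  x = 0: [0↦4, 1↦3, 2↦2, 3↦1, 4↦0]  zeros at y ∈ {4}
  x = 1: [0↦0, 1↦1, 2↦2, 3↦3, 4↦4]  zeros at y ∈ {0}
  x = 2: [0↦1, 1↦4, 2↦2, 3↦0, 4↦3]  zeros at y ∈ {3}
  x = 3: [0↦2, 1↦2, 2↦2, 3↦2, 4↦2]  zeros at y ∈ ∅
  x = 4: [0↦3, 1↦0, 2↦2, 3↦4, 4↦1]  zeros at y ∈ {1}
Collecting zeros: affine points = {(0, 4), (1, 0), (2, 3), (4, 1)}.
Total count |C(F_5)_aff| = 4.


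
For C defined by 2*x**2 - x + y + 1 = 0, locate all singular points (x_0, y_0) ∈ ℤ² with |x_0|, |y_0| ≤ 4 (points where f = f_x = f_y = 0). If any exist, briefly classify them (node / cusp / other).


No singular points in the scanned grid; C is smooth there.

Compute partial derivatives:
  f_x = 4*x - 1.
  f_y = 1.
f_y = 1 is a nonzero constant, so f_y never vanishes: no point (x, y) can satisfy f = f_x = f_y = 0. In particular no (x, y) ∈ {−4, ..., 4}² is singular; the curve is smooth.


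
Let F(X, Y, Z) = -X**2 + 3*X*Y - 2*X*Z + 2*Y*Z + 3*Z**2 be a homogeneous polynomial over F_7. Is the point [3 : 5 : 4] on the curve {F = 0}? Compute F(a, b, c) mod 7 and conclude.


F(3,5,4) ≡ 2 (mod 7); P is NOT on the curve.

Evaluate F(3, 5, 4) term-by-term (mod 7).
  -X**2 ↦ -1·9·1·1 = -9
  3*X*Y ↦ 3·3·5·1 = 45
  -2*X*Z ↦ -2·3·1·4 = -24
  2*Y*Z ↦ 2·1·5·4 = 40
  3*Z**2 ↦ 3·1·1·16 = 48
Sum: F(3, 5, 4) = (-9) + (45) + (-24) + (40) + (48) = 100.
Reducing mod 7: 100 ≡ 2 (mod 7).
Since F(a, b, c) ≡ 2 ≠ 0 (mod 7), P does NOT lie on the curve.


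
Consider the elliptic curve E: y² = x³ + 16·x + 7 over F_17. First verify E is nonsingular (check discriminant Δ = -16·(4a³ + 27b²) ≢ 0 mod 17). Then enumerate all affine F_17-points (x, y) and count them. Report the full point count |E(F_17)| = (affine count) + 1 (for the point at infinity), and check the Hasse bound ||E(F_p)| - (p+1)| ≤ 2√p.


Affine points = {(2, 8), (2, 9), (4, 4), (4, 13), (5, 5), (5, 12), (6, 8), (6, 9), (8, 1), (8, 16), (9, 8), (9, 9), (11, 1), (11, 16), (13, 7), (13, 10), (14, 0), (15, 1), (15, 16)}; affine count = 19; |E(F_17)| = 20.

Discriminant check: Δ ∝ 4a³ + 27b² = 4·16³ + 27·7² = 4·4096 + 27·49 ≡ 10 (mod 17). Nonzero ⇒ E is nonsingular.
For each x ∈ F_17, compute rhs = x³ + 16·x + 7 mod 17, then count y ∈ F_17 with y² ≡ rhs.
  x = 0: rhs = 7, matching y values: none (0 points).
  x = 1: rhs = 7, matching y values: none (0 points).
  x = 2: rhs = 13, matching y values: 8, 9 (2 points).
  x = 3: rhs = 14, matching y values: none (0 points).
  x = 4: rhs = 16, matching y values: 4, 13 (2 points).
  x = 5: rhs = 8, matching y values: 5, 12 (2 points).
  x = 6: rhs = 13, matching y values: 8, 9 (2 points).
  x = 7: rhs = 3, matching y values: none (0 points).
  x = 8: rhs = 1, matching y values: 1, 16 (2 points).
  x = 9: rhs = 13, matching y values: 8, 9 (2 points).
  x = 10: rhs = 11, matching y values: none (0 points).
  x = 11: rhs = 1, matching y values: 1, 16 (2 points).
  x = 12: rhs = 6, matching y values: none (0 points).
  x = 13: rhs = 15, matching y values: 7, 10 (2 points).
  x = 14: rhs = 0, matching y values: 0 (1 points).
  x = 15: rhs = 1, matching y values: 1, 16 (2 points).
  x = 16: rhs = 7, matching y values: none (0 points).
Total affine count: 19.
Full point count |E(F_17)| = 19 + 1 = 20.
Hasse bound: |20 − (17+1)| = |2| = 2 ≤ 2√17 ≈ 8.2462 ✓.


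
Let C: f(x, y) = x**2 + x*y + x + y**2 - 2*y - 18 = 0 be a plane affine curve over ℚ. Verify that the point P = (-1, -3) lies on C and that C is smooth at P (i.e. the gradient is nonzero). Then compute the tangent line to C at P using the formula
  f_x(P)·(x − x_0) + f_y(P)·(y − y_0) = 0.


Tangent line at P: -4*x - 9*y - 31 = 0.

Step 1: f(-1, -3) = 0, so P lies on C.
Step 2: partial derivatives
  f_x(x, y) = 2*x + y + 1, f_y(x, y) = x + 2*y - 2.
  f_x(P) = -4, f_y(P) = -9 (gradient nonzero, so P is smooth).
Step 3: tangent line at P: -4·(x − -1) + -9·(y − -3) = 0.
Expanding: -4*x - 9*y - 31 = 0.


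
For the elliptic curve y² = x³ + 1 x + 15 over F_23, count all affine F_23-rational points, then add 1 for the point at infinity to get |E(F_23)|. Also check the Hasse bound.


Affine points = {(2, 5), (2, 18), (8, 11), (8, 12), (10, 6), (10, 17), (11, 0), (14, 6), (14, 17), (15, 1), (15, 22), (17, 0), (18, 0), (19, 4), (19, 19), (20, 10), (20, 13), (22, 6), (22, 17)}; affine count = 19; |E(F_23)| = 20.

Discriminant check: Δ ∝ 4a³ + 27b² = 4·1³ + 27·15² = 4·1 + 27·225 ≡ 7 (mod 23). Nonzero ⇒ E is nonsingular.
For each x ∈ F_23, compute rhs = x³ + 1·x + 15 mod 23, then count y ∈ F_23 with y² ≡ rhs.
  x = 0: rhs = 15, matching y values: none (0 points).
  x = 1: rhs = 17, matching y values: none (0 points).
  x = 2: rhs = 2, matching y values: 5, 18 (2 points).
  x = 3: rhs = 22, matching y values: none (0 points).
  x = 4: rhs = 14, matching y values: none (0 points).
  x = 5: rhs = 7, matching y values: none (0 points).
  x = 6: rhs = 7, matching y values: none (0 points).
  x = 7: rhs = 20, matching y values: none (0 points).
  x = 8: rhs = 6, matching y values: 11, 12 (2 points).
  x = 9: rhs = 17, matching y values: none (0 points).
  x = 10: rhs = 13, matching y values: 6, 17 (2 points).
  x = 11: rhs = 0, matching y values: 0 (1 points).
  x = 12: rhs = 7, matching y values: none (0 points).
  x = 13: rhs = 17, matching y values: none (0 points).
  x = 14: rhs = 13, matching y values: 6, 17 (2 points).
  x = 15: rhs = 1, matching y values: 1, 22 (2 points).
  x = 16: rhs = 10, matching y values: none (0 points).
  x = 17: rhs = 0, matching y values: 0 (1 points).
  x = 18: rhs = 0, matching y values: 0 (1 points).
  x = 19: rhs = 16, matching y values: 4, 19 (2 points).
  x = 20: rhs = 8, matching y values: 10, 13 (2 points).
  x = 21: rhs = 5, matching y values: none (0 points).
  x = 22: rhs = 13, matching y values: 6, 17 (2 points).
Total affine count: 19.
Full point count |E(F_23)| = 19 + 1 = 20.
Hasse bound: |20 − (23+1)| = |-4| = 4 ≤ 2√23 ≈ 9.5917 ✓.


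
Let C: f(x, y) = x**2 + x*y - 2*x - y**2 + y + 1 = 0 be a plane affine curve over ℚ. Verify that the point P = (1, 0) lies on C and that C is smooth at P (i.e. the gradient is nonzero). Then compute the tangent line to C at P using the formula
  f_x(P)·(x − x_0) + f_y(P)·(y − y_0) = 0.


Tangent line at P: 2*y = 0.

Step 1: f(1, 0) = 0, so P lies on C.
Step 2: partial derivatives
  f_x(x, y) = 2*x + y - 2, f_y(x, y) = x - 2*y + 1.
  f_x(P) = 0, f_y(P) = 2 (gradient nonzero, so P is smooth).
Step 3: tangent line at P: 0·(x − 1) + 2·(y − 0) = 0.
Expanding: 2*y = 0.


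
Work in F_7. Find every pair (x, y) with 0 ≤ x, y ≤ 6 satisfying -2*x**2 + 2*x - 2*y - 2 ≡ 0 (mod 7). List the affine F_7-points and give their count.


Affine F_7-points: {(0, 6), (1, 6), (2, 4), (3, 0), (4, 1), (5, 0), (6, 4)}; count = 7.

For each of the 49 pairs (x, y) ∈ F_7², evaluate f(x, y) mod 7. Record the zeros.
  x = 0: [0↦5, 1↦3, 2↦1, 3↦6, 4↦4, 5↦2, 6↦0]  zeros at y ∈ {6}
  x = 1: [0↦5, 1↦3, 2↦1, 3↦6, 4↦4, 5↦2, 6↦0]  zeros at y ∈ {6}
  x = 2: [0↦1, 1↦6, 2↦4, 3↦2, 4↦0, 5↦5, 6↦3]  zeros at y ∈ {4}
  x = 3: [0↦0, 1↦5, 2↦3, 3↦1, 4↦6, 5↦4, 6↦2]  zeros at y ∈ {0}
  x = 4: [0↦2, 1↦0, 2↦5, 3↦3, 4↦1, 5↦6, 6↦4]  zeros at y ∈ {1}
  x = 5: [0↦0, 1↦5, 2↦3, 3↦1, 4↦6, 5↦4, 6↦2]  zeros at y ∈ {0}
  x = 6: [0↦1, 1↦6, 2↦4, 3↦2, 4↦0, 5↦5, 6↦3]  zeros at y ∈ {4}
Collecting zeros: affine points = {(0, 6), (1, 6), (2, 4), (3, 0), (4, 1), (5, 0), (6, 4)}.
Total count |C(F_7)_aff| = 7.


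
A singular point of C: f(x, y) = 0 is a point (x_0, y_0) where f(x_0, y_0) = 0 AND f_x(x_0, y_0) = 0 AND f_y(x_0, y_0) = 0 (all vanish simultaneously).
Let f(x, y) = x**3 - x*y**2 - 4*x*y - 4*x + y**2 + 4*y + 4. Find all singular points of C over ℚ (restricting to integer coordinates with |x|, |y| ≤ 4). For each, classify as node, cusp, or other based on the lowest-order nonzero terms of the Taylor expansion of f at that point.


Singular points: {(0, -2)}; classification: cusp.

Compute partial derivatives:
  f_x = 3*x**2 - y**2 - 4*y - 4.
  f_y = -2*x*y - 4*x + 2*y + 4.
Scan x_0 ∈ {−4, ..., 4}. For each x_0, f_y(x_0, y) is a polynomial in y; find its integer roots y ∈ {−4, ..., 4}, then test f_x and f at those candidates.
  x = -4: f_y(-4, y) = 10*y + 20; vanishes at y ∈ {-2}. (-4, -2): f_x = 48 ≠ 0.
  x = -3: f_y(-3, y) = 8*y + 16; vanishes at y ∈ {-2}. (-3, -2): f_x = 27 ≠ 0.
  x = -2: f_y(-2, y) = 6*y + 12; vanishes at y ∈ {-2}. (-2, -2): f_x = 12 ≠ 0.
  x = -1: f_y(-1, y) = 4*y + 8; vanishes at y ∈ {-2}. (-1, -2): f_x = 3 ≠ 0.
  x = 0: f_y(0, y) = 2*y + 4; vanishes at y ∈ {-2}. (0, -2): f_x = 0, f = 0 — SINGULAR.
  x = 1: f_y(1, y) = 0; vanishes at y ∈ {-4, -3, -2, -1, 0, 1, 2, 3, 4}. (1, -4): f_x = -1 ≠ 0; (1, -3): f_x = 2 ≠ 0; (1, -2): f_x = 3 ≠ 0; (1, -1): f_x = 2 ≠ 0; (1, 0): f_x = -1 ≠ 0; (1, 1): f_x = -6 ≠ 0; (1, 2): f_x = -13 ≠ 0; (1, 3): f_x = -22 ≠ 0; (1, 4): f_x = -33 ≠ 0.
  x = 2: f_y(2, y) = -2*y - 4; vanishes at y ∈ {-2}. (2, -2): f_x = 12 ≠ 0.
  x = 3: f_y(3, y) = -4*y - 8; vanishes at y ∈ {-2}. (3, -2): f_x = 27 ≠ 0.
  x = 4: f_y(4, y) = -6*y - 12; vanishes at y ∈ {-2}. (4, -2): f_x = 48 ≠ 0.
Only singular point on the grid: (0, -2).
Classify: substitute x = 0 + u, y = -2 + v and expand: f = u**3 - u*v**2 + v**2.
No constant or linear terms (consistent with a singular point). Quadratic part: v**2. Cubic part: u**3 - u*v**2.
The quadratic part v**2 is a perfect square, so there is a single (double) tangent line v = 0, i.e. y = -2. Restricting the cubic part to that line (v = 0) leaves u**3 ≠ 0, so f is not divisible by v and the branch is v² ≈ -u**3 to lowest order — this is a cusp.
Classification: cusp.


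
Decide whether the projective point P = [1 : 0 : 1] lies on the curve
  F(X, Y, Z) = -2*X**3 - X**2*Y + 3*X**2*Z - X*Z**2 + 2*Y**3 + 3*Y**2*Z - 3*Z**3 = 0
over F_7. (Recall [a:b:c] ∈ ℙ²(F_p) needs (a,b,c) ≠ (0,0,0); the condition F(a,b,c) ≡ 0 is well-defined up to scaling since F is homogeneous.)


F(1,0,1) ≡ 4 (mod 7); P is NOT on the curve.

Evaluate F(1, 0, 1) term-by-term (mod 7).
  -2*X**3 ↦ -2·1·1·1 = -2
  -X**2*Y ↦ -1·1·0·1 = 0
  3*X**2*Z ↦ 3·1·1·1 = 3
  -X*Z**2 ↦ -1·1·1·1 = -1
  2*Y**3 ↦ 2·1·0·1 = 0
  3*Y**2*Z ↦ 3·1·0·1 = 0
  -3*Z**3 ↦ -3·1·1·1 = -3
Sum: F(1, 0, 1) = (-2) + (0) + (3) + (-1) + (0) + (0) + (-3) = -3.
Reducing mod 7: -3 ≡ 4 (mod 7).
Since F(a, b, c) ≡ 4 ≠ 0 (mod 7), P does NOT lie on the curve.


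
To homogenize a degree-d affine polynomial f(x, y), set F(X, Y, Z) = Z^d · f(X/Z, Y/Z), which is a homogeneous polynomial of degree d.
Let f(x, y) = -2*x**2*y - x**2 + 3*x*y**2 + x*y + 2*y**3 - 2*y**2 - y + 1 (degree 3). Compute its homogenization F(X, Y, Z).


F(X, Y, Z) = -2*X**2*Y - X**2*Z + 3*X*Y**2 + X*Y*Z + 2*Y**3 - 2*Y**2*Z - Y*Z**2 + Z**3

deg(f) = 3.
Substitute x = X/Z, y = Y/Z into f, then multiply by Z^3.
  monomial -2·x^2·y^1 ↦ -2·X^2·Y^1·Z^0.
  monomial -1·x^2·y^0 ↦ -1·X^2·Y^0·Z^1.
  monomial 3·x^1·y^2 ↦ 3·X^1·Y^2·Z^0.
  monomial 1·x^1·y^1 ↦ 1·X^1·Y^1·Z^1.
  monomial 2·x^0·y^3 ↦ 2·X^0·Y^3·Z^0.
  monomial -2·x^0·y^2 ↦ -2·X^0·Y^2·Z^1.
  monomial -1·x^0·y^1 ↦ -1·X^0·Y^1·Z^2.
  monomial 1·x^0·y^0 ↦ 1·X^0·Y^0·Z^3.
Collecting: F(X, Y, Z) = -2*X**2*Y - X**2*Z + 3*X*Y**2 + X*Y*Z + 2*Y**3 - 2*Y**2*Z - Y*Z**2 + Z**3.


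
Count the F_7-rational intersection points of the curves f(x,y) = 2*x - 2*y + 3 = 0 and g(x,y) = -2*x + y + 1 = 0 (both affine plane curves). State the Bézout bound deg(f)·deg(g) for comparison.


Common zeros: {(6, 4)}; count = 1; Bézout bound = 1.

deg(f) = 1, deg(g) = 1, so Bézout bound = 1.
Scan x ∈ F_7. For each x, list the y ∈ F_7 with f(x, y) ≡ 0 and those with g(x, y) ≡ 0 (mod 7); the common zeros in that column are the intersection.
  x = 0: f ≡ 0 at y ∈ {5}; g ≡ 0 at y ∈ {6}; common: ∅.
  x = 1: f ≡ 0 at y ∈ {6}; g ≡ 0 at y ∈ {1}; common: ∅.
  x = 2: f ≡ 0 at y ∈ {0}; g ≡ 0 at y ∈ {3}; common: ∅.
  x = 3: f ≡ 0 at y ∈ {1}; g ≡ 0 at y ∈ {5}; common: ∅.
  x = 4: f ≡ 0 at y ∈ {2}; g ≡ 0 at y ∈ {0}; common: ∅.
  x = 5: f ≡ 0 at y ∈ {3}; g ≡ 0 at y ∈ {2}; common: ∅.
  x = 6: f ≡ 0 at y ∈ {4}; g ≡ 0 at y ∈ {4}; common: {4}.
Collecting: common zeros = {(6, 4)}, so the count is 1.
Comparison with the Bézout bound: 1 ≤ 1 = deg(f)·deg(g), as expected for curves with no common component (the bound is attained).


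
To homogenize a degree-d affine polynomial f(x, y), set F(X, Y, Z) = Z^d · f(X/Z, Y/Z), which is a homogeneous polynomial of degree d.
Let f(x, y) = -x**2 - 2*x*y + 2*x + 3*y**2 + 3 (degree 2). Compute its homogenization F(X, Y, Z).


F(X, Y, Z) = -X**2 - 2*X*Y + 2*X*Z + 3*Y**2 + 3*Z**2

deg(f) = 2.
Substitute x = X/Z, y = Y/Z into f, then multiply by Z^2.
  monomial -1·x^2·y^0 ↦ -1·X^2·Y^0·Z^0.
  monomial -2·x^1·y^1 ↦ -2·X^1·Y^1·Z^0.
  monomial 2·x^1·y^0 ↦ 2·X^1·Y^0·Z^1.
  monomial 3·x^0·y^2 ↦ 3·X^0·Y^2·Z^0.
  monomial 3·x^0·y^0 ↦ 3·X^0·Y^0·Z^2.
Collecting: F(X, Y, Z) = -X**2 - 2*X*Y + 2*X*Z + 3*Y**2 + 3*Z**2.


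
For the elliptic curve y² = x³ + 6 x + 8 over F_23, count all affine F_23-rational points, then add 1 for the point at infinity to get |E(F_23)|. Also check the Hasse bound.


Affine points = {(0, 10), (0, 13), (4, 2), (4, 21), (5, 5), (5, 18), (7, 5), (7, 18), (8, 4), (8, 19), (9, 3), (9, 20), (11, 5), (11, 18), (13, 11), (13, 12), (15, 0), (17, 3), (17, 20), (19, 9), (19, 14), (20, 3), (20, 20), (22, 1), (22, 22)}; affine count = 25; |E(F_23)| = 26.

Discriminant check: Δ ∝ 4a³ + 27b² = 4·6³ + 27·8² = 4·216 + 27·64 ≡ 16 (mod 23). Nonzero ⇒ E is nonsingular.
For each x ∈ F_23, compute rhs = x³ + 6·x + 8 mod 23, then count y ∈ F_23 with y² ≡ rhs.
  x = 0: rhs = 8, matching y values: 10, 13 (2 points).
  x = 1: rhs = 15, matching y values: none (0 points).
  x = 2: rhs = 5, matching y values: none (0 points).
  x = 3: rhs = 7, matching y values: none (0 points).
  x = 4: rhs = 4, matching y values: 2, 21 (2 points).
  x = 5: rhs = 2, matching y values: 5, 18 (2 points).
  x = 6: rhs = 7, matching y values: none (0 points).
  x = 7: rhs = 2, matching y values: 5, 18 (2 points).
  x = 8: rhs = 16, matching y values: 4, 19 (2 points).
  x = 9: rhs = 9, matching y values: 3, 20 (2 points).
  x = 10: rhs = 10, matching y values: none (0 points).
  x = 11: rhs = 2, matching y values: 5, 18 (2 points).
  x = 12: rhs = 14, matching y values: none (0 points).
  x = 13: rhs = 6, matching y values: 11, 12 (2 points).
  x = 14: rhs = 7, matching y values: none (0 points).
  x = 15: rhs = 0, matching y values: 0 (1 points).
  x = 16: rhs = 14, matching y values: none (0 points).
  x = 17: rhs = 9, matching y values: 3, 20 (2 points).
  x = 18: rhs = 14, matching y values: none (0 points).
  x = 19: rhs = 12, matching y values: 9, 14 (2 points).
  x = 20: rhs = 9, matching y values: 3, 20 (2 points).
  x = 21: rhs = 11, matching y values: none (0 points).
  x = 22: rhs = 1, matching y values: 1, 22 (2 points).
Total affine count: 25.
Full point count |E(F_23)| = 25 + 1 = 26.
Hasse bound: |26 − (23+1)| = |2| = 2 ≤ 2√23 ≈ 9.5917 ✓.


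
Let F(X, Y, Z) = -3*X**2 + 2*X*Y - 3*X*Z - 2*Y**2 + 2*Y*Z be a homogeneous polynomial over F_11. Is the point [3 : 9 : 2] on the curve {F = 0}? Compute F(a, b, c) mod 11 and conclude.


F(3,9,2) ≡ 4 (mod 11); P is NOT on the curve.

Evaluate F(3, 9, 2) term-by-term (mod 11).
  -3*X**2 ↦ -3·9·1·1 = -27
  2*X*Y ↦ 2·3·9·1 = 54
  -3*X*Z ↦ -3·3·1·2 = -18
  -2*Y**2 ↦ -2·1·81·1 = -162
  2*Y*Z ↦ 2·1·9·2 = 36
Sum: F(3, 9, 2) = (-27) + (54) + (-18) + (-162) + (36) = -117.
Reducing mod 11: -117 ≡ 4 (mod 11).
Since F(a, b, c) ≡ 4 ≠ 0 (mod 11), P does NOT lie on the curve.


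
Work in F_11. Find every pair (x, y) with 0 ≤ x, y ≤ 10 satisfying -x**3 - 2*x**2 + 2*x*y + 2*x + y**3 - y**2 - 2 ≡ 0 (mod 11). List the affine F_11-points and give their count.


Affine F_11-points: {(2, 7), (5, 2), (7, 0), (7, 6), (8, 7), (9, 3), (10, 7)}; count = 7.

For each of the 121 pairs (x, y) ∈ F_11², evaluate f(x, y) mod 11. Record the zeros.
  x = 0: [0↦9, 1↦9, 2↦2, 3↦5, 4↦2, 5↦10, 6↦2, 7↦6, 8↦6, 9↦8, 10↦7]  zeros at y ∈ ∅
  x = 1: [0↦8, 1↦10, 2↦5, 3↦10, 4↦9, 5↦8, 6↦2, 7↦8, 8↦10, 9↦3, 10↦4]  zeros at y ∈ ∅
  x = 2: [0↦8, 1↦1, 2↦9, 3↦5, 4↦6, 5↦7, 6↦3, 7↦0, 8↦4, 9↦10, 10↦2]  zeros at y ∈ {7}
  x = 3: [0↦3, 1↦9, 2↦8, 3↦6, 4↦9, 5↦1, 6↦10, 7↦9, 8↦4, 9↦1, 10↦6]  zeros at y ∈ ∅
  x = 4: [0↦9, 1↦6, 2↦7, 3↦7, 4↦1, 5↦6, 6↦6, 7↦7, 8↦4, 9↦3, 10↦10]  zeros at y ∈ ∅
  x = 5: [0↦9, 1↦8, 2↦0, 3↦2, 4↦9, 5↦5, 6↦7, 7↦10, 8↦9, 9↦10, 10↦8]  zeros at y ∈ {2}
  x = 6: [0↦8, 1↦9, 2↦3, 3↦7, 4↦5, 5↦3, 6↦7, 7↦1, 8↦2, 9↦5, 10↦5]  zeros at y ∈ ∅
  x = 7: [0↦0, 1↦3, 2↦10, 3↦5, 4↦5, 5↦5, 6↦0, 7↦7, 8↦10, 9↦4, 10↦6]  zeros at y ∈ {0, 6}
  x = 8: [0↦1, 1↦6, 2↦4, 3↦1, 4↦3, 5↦5, 6↦2, 7↦0, 8↦5, 9↦1, 10↦5]  zeros at y ∈ {7}
  x = 9: [0↦5, 1↦1, 2↦1, 3↦0, 4↦4, 5↦8, 6↦7, 7↦7, 8↦3, 9↦1, 10↦7]  zeros at y ∈ {3}
  x = 10: [0↦6, 1↦4, 2↦6, 3↦7, 4↦2, 5↦8, 6↦9, 7↦0, 8↦9, 9↦9, 10↦6]  zeros at y ∈ {7}
Collecting zeros: affine points = {(2, 7), (5, 2), (7, 0), (7, 6), (8, 7), (9, 3), (10, 7)}.
Total count |C(F_11)_aff| = 7.


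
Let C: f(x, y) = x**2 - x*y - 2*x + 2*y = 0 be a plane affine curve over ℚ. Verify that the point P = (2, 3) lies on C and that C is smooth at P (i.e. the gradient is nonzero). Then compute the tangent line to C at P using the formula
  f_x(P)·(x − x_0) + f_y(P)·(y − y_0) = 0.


Tangent line at P: 2 - x = 0.

Step 1: f(2, 3) = 0, so P lies on C.
Step 2: partial derivatives
  f_x(x, y) = 2*x - y - 2, f_y(x, y) = 2 - x.
  f_x(P) = -1, f_y(P) = 0 (gradient nonzero, so P is smooth).
Step 3: tangent line at P: -1·(x − 2) + 0·(y − 3) = 0.
Expanding: 2 - x = 0.


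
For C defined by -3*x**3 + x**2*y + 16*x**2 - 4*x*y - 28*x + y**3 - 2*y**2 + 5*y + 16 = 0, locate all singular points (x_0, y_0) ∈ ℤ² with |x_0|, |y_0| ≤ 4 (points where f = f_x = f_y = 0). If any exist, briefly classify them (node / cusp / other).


Singular points: {(2, 1)}; classification: node.

Compute partial derivatives:
  f_x = -9*x**2 + 2*x*y + 32*x - 4*y - 28.
  f_y = x**2 - 4*x + 3*y**2 - 4*y + 5.
Scan x_0 ∈ {−4, ..., 4}. For each x_0, f_y(x_0, y) is a polynomial in y; find its integer roots y ∈ {−4, ..., 4}, then test f_x and f at those candidates.
  x = -4: f_y(-4, y) = 3*y**2 - 4*y + 37; no integer root y with |y| ≤ 4.
  x = -3: f_y(-3, y) = 3*y**2 - 4*y + 26; no integer root y with |y| ≤ 4.
  x = -2: f_y(-2, y) = 3*y**2 - 4*y + 17; no integer root y with |y| ≤ 4.
  x = -1: f_y(-1, y) = 3*y**2 - 4*y + 10; no integer root y with |y| ≤ 4.
  x = 0: f_y(0, y) = 3*y**2 - 4*y + 5; no integer root y with |y| ≤ 4.
  x = 1: f_y(1, y) = 3*y**2 - 4*y + 2; no integer root y with |y| ≤ 4.
  x = 2: f_y(2, y) = 3*y**2 - 4*y + 1; vanishes at y ∈ {1}. (2, 1): f_x = 0, f = 0 — SINGULAR.
  x = 3: f_y(3, y) = 3*y**2 - 4*y + 2; no integer root y with |y| ≤ 4.
  x = 4: f_y(4, y) = 3*y**2 - 4*y + 5; no integer root y with |y| ≤ 4.
Only singular point on the grid: (2, 1).
Classify: substitute x = 2 + u, y = 1 + v and expand: f = -3*u**3 + u**2*v - u**2 + v**3 + v**2.
No constant or linear terms (consistent with a singular point). Quadratic part: -u**2 + v**2. Cubic part: -3*u**3 + u**2*v + v**3.
The quadratic part v**2 - u**2 = (v − u)(v + u) splits into two distinct linear factors, so there are two distinct tangent lines y − 1 = ±(x − 2) — this is a node (ordinary double point).
Classification: node.


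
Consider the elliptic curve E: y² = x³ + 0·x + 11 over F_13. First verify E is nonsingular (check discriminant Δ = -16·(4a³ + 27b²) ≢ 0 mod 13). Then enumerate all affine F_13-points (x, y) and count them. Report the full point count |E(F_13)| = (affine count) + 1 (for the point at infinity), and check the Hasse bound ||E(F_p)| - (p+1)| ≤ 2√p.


Affine points = {(1, 5), (1, 8), (3, 5), (3, 8), (4, 6), (4, 7), (7, 4), (7, 9), (8, 4), (8, 9), (9, 5), (9, 8), (10, 6), (10, 7), (11, 4), (11, 9), (12, 6), (12, 7)}; affine count = 18; |E(F_13)| = 19.

Discriminant check: Δ ∝ 4a³ + 27b² = 4·0³ + 27·11² = 4·0 + 27·121 ≡ 4 (mod 13). Nonzero ⇒ E is nonsingular.
For each x ∈ F_13, compute rhs = x³ + 0·x + 11 mod 13, then count y ∈ F_13 with y² ≡ rhs.
  x = 0: rhs = 11, matching y values: none (0 points).
  x = 1: rhs = 12, matching y values: 5, 8 (2 points).
  x = 2: rhs = 6, matching y values: none (0 points).
  x = 3: rhs = 12, matching y values: 5, 8 (2 points).
  x = 4: rhs = 10, matching y values: 6, 7 (2 points).
  x = 5: rhs = 6, matching y values: none (0 points).
  x = 6: rhs = 6, matching y values: none (0 points).
  x = 7: rhs = 3, matching y values: 4, 9 (2 points).
  x = 8: rhs = 3, matching y values: 4, 9 (2 points).
  x = 9: rhs = 12, matching y values: 5, 8 (2 points).
  x = 10: rhs = 10, matching y values: 6, 7 (2 points).
  x = 11: rhs = 3, matching y values: 4, 9 (2 points).
  x = 12: rhs = 10, matching y values: 6, 7 (2 points).
Total affine count: 18.
Full point count |E(F_13)| = 18 + 1 = 19.
Hasse bound: |19 − (13+1)| = |5| = 5 ≤ 2√13 ≈ 7.2111 ✓.


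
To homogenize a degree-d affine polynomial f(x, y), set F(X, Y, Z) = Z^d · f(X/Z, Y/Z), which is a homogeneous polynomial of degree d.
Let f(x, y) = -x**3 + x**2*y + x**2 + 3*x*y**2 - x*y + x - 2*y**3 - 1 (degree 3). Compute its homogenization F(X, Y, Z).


F(X, Y, Z) = -X**3 + X**2*Y + X**2*Z + 3*X*Y**2 - X*Y*Z + X*Z**2 - 2*Y**3 - Z**3

deg(f) = 3.
Substitute x = X/Z, y = Y/Z into f, then multiply by Z^3.
  monomial -1·x^3·y^0 ↦ -1·X^3·Y^0·Z^0.
  monomial 1·x^2·y^1 ↦ 1·X^2·Y^1·Z^0.
  monomial 1·x^2·y^0 ↦ 1·X^2·Y^0·Z^1.
  monomial 3·x^1·y^2 ↦ 3·X^1·Y^2·Z^0.
  monomial -1·x^1·y^1 ↦ -1·X^1·Y^1·Z^1.
  monomial 1·x^1·y^0 ↦ 1·X^1·Y^0·Z^2.
  monomial -2·x^0·y^3 ↦ -2·X^0·Y^3·Z^0.
  monomial -1·x^0·y^0 ↦ -1·X^0·Y^0·Z^3.
Collecting: F(X, Y, Z) = -X**3 + X**2*Y + X**2*Z + 3*X*Y**2 - X*Y*Z + X*Z**2 - 2*Y**3 - Z**3.


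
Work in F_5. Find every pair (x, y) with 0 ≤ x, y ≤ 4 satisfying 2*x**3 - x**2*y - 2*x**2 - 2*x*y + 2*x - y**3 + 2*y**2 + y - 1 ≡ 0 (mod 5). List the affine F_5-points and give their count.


Affine F_5-points: {(1, 1), (2, 1), (3, 3), (4, 3)}; count = 4.

For each of the 25 pairs (x, y) ∈ F_5², evaluate f(x, y) mod 5. Record the zeros.
  x = 0: [0↦4, 1↦1, 2↦1, 3↦3, 4↦1]  zeros at y ∈ ∅
  x = 1: [0↦1, 1↦0, 2↦2, 3↦1, 4↦1]  zeros at y ∈ {1}
  x = 2: [0↦1, 1↦0, 2↦2, 3↦1, 4↦1]  zeros at y ∈ {1}
  x = 3: [0↦1, 1↦3, 2↦3, 3↦0, 4↦3]  zeros at y ∈ {3}
  x = 4: [0↦3, 1↦1, 2↦2, 3↦0, 4↦4]  zeros at y ∈ {3}
Collecting zeros: affine points = {(1, 1), (2, 1), (3, 3), (4, 3)}.
Total count |C(F_5)_aff| = 4.


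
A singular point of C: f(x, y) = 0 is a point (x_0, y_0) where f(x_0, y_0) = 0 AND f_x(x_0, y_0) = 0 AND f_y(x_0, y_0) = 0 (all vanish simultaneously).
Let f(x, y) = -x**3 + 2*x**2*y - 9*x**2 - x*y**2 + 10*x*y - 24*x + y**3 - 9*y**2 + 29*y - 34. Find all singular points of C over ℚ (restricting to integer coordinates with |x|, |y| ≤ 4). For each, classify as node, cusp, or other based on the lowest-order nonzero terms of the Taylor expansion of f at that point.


Singular points: {(-1, 3)}; classification: cusp.

Compute partial derivatives:
  f_x = -3*x**2 + 4*x*y - 18*x - y**2 + 10*y - 24.
  f_y = 2*x**2 - 2*x*y + 10*x + 3*y**2 - 18*y + 29.
Scan x_0 ∈ {−4, ..., 4}. For each x_0, f_y(x_0, y) is a polynomial in y; find its integer roots y ∈ {−4, ..., 4}, then test f_x and f at those candidates.
  x = -4: f_y(-4, y) = 3*y**2 - 10*y + 21; no integer root y with |y| ≤ 4.
  x = -3: f_y(-3, y) = 3*y**2 - 12*y + 17; no integer root y with |y| ≤ 4.
  x = -2: f_y(-2, y) = 3*y**2 - 14*y + 17; no integer root y with |y| ≤ 4.
  x = -1: f_y(-1, y) = 3*y**2 - 16*y + 21; vanishes at y ∈ {3}. (-1, 3): f_x = 0, f = 0 — SINGULAR.
  x = 0: f_y(0, y) = 3*y**2 - 18*y + 29; no integer root y with |y| ≤ 4.
  x = 1: f_y(1, y) = 3*y**2 - 20*y + 41; no integer root y with |y| ≤ 4.
  x = 2: f_y(2, y) = 3*y**2 - 22*y + 57; no integer root y with |y| ≤ 4.
  x = 3: f_y(3, y) = 3*y**2 - 24*y + 77; no integer root y with |y| ≤ 4.
  x = 4: f_y(4, y) = 3*y**2 - 26*y + 101; no integer root y with |y| ≤ 4.
Only singular point on the grid: (-1, 3).
Classify: substitute x = -1 + u, y = 3 + v and expand: f = -u**3 + 2*u**2*v - u*v**2 + v**3 + v**2.
No constant or linear terms (consistent with a singular point). Quadratic part: v**2. Cubic part: -u**3 + 2*u**2*v - u*v**2 + v**3.
The quadratic part v**2 is a perfect square, so there is a single (double) tangent line v = 0, i.e. y = 3. Restricting the cubic part to that line (v = 0) leaves -u**3 ≠ 0, so f is not divisible by v and the branch is v² ≈ u**3 to lowest order — this is a cusp.
Classification: cusp.


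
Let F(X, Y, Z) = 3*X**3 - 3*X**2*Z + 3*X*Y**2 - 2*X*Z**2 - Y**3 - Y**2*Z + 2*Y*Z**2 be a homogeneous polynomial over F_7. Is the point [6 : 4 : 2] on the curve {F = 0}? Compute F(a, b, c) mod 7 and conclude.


F(6,4,2) ≡ 6 (mod 7); P is NOT on the curve.

Evaluate F(6, 4, 2) term-by-term (mod 7).
  3*X**3 ↦ 3·216·1·1 = 648
  -3*X**2*Z ↦ -3·36·1·2 = -216
  3*X*Y**2 ↦ 3·6·16·1 = 288
  -2*X*Z**2 ↦ -2·6·1·4 = -48
  -Y**3 ↦ -1·1·64·1 = -64
  -Y**2*Z ↦ -1·1·16·2 = -32
  2*Y*Z**2 ↦ 2·1·4·4 = 32
Sum: F(6, 4, 2) = (648) + (-216) + (288) + (-48) + (-64) + (-32) + (32) = 608.
Reducing mod 7: 608 ≡ 6 (mod 7).
Since F(a, b, c) ≡ 6 ≠ 0 (mod 7), P does NOT lie on the curve.


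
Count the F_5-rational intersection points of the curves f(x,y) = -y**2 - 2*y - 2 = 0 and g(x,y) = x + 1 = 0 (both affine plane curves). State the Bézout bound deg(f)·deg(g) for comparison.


Common zeros: {(4, 1), (4, 2)}; count = 2; Bézout bound = 2.

deg(f) = 2, deg(g) = 1, so Bézout bound = 2.
Scan x ∈ F_5. For each x, list the y ∈ F_5 with f(x, y) ≡ 0 and those with g(x, y) ≡ 0 (mod 5); the common zeros in that column are the intersection.
  x = 0: f ≡ 0 at y ∈ {1, 2}; g ≡ 0 at y ∈ ∅; common: ∅.
  x = 1: f ≡ 0 at y ∈ {1, 2}; g ≡ 0 at y ∈ ∅; common: ∅.
  x = 2: f ≡ 0 at y ∈ {1, 2}; g ≡ 0 at y ∈ ∅; common: ∅.
  x = 3: f ≡ 0 at y ∈ {1, 2}; g ≡ 0 at y ∈ ∅; common: ∅.
  x = 4: f ≡ 0 at y ∈ {1, 2}; g ≡ 0 at y ∈ {0, 1, 2, 3, 4}; common: {1, 2}.
Collecting: common zeros = {(4, 1), (4, 2)}, so the count is 2.
Comparison with the Bézout bound: 2 ≤ 2 = deg(f)·deg(g), as expected for curves with no common component (the bound is attained).


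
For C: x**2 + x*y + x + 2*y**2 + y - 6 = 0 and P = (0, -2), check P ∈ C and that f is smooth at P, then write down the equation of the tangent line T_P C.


Tangent line at P: -x - 7*y - 14 = 0.

Step 1: f(0, -2) = 0, so P lies on C.
Step 2: partial derivatives
  f_x(x, y) = 2*x + y + 1, f_y(x, y) = x + 4*y + 1.
  f_x(P) = -1, f_y(P) = -7 (gradient nonzero, so P is smooth).
Step 3: tangent line at P: -1·(x − 0) + -7·(y − -2) = 0.
Expanding: -x - 7*y - 14 = 0.


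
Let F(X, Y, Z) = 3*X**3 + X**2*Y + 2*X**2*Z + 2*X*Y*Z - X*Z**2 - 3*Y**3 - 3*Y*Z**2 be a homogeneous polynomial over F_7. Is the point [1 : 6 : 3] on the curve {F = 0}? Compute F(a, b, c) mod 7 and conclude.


F(1,6,3) ≡ 2 (mod 7); P is NOT on the curve.

Evaluate F(1, 6, 3) term-by-term (mod 7).
  3*X**3 ↦ 3·1·1·1 = 3
  X**2*Y ↦ 1·1·6·1 = 6
  2*X**2*Z ↦ 2·1·1·3 = 6
  2*X*Y*Z ↦ 2·1·6·3 = 36
  -X*Z**2 ↦ -1·1·1·9 = -9
  -3*Y**3 ↦ -3·1·216·1 = -648
  -3*Y*Z**2 ↦ -3·1·6·9 = -162
Sum: F(1, 6, 3) = (3) + (6) + (6) + (36) + (-9) + (-648) + (-162) = -768.
Reducing mod 7: -768 ≡ 2 (mod 7).
Since F(a, b, c) ≡ 2 ≠ 0 (mod 7), P does NOT lie on the curve.


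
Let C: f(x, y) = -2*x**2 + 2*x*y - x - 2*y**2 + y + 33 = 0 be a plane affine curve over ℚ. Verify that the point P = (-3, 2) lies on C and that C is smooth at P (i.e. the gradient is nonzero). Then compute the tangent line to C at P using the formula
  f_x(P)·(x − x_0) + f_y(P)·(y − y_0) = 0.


Tangent line at P: 15*x - 13*y + 71 = 0.

Step 1: f(-3, 2) = 0, so P lies on C.
Step 2: partial derivatives
  f_x(x, y) = -4*x + 2*y - 1, f_y(x, y) = 2*x - 4*y + 1.
  f_x(P) = 15, f_y(P) = -13 (gradient nonzero, so P is smooth).
Step 3: tangent line at P: 15·(x − -3) + -13·(y − 2) = 0.
Expanding: 15*x - 13*y + 71 = 0.


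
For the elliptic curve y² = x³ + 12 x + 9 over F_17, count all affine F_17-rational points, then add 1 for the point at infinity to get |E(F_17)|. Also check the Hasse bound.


Affine points = {(0, 3), (0, 14), (3, 2), (3, 15), (4, 6), (4, 11), (6, 5), (6, 12), (9, 8), (9, 9), (13, 4), (13, 13), (16, 8), (16, 9)}; affine count = 14; |E(F_17)| = 15.

Discriminant check: Δ ∝ 4a³ + 27b² = 4·12³ + 27·9² = 4·1728 + 27·81 ≡ 4 (mod 17). Nonzero ⇒ E is nonsingular.
For each x ∈ F_17, compute rhs = x³ + 12·x + 9 mod 17, then count y ∈ F_17 with y² ≡ rhs.
  x = 0: rhs = 9, matching y values: 3, 14 (2 points).
  x = 1: rhs = 5, matching y values: none (0 points).
  x = 2: rhs = 7, matching y values: none (0 points).
  x = 3: rhs = 4, matching y values: 2, 15 (2 points).
  x = 4: rhs = 2, matching y values: 6, 11 (2 points).
  x = 5: rhs = 7, matching y values: none (0 points).
  x = 6: rhs = 8, matching y values: 5, 12 (2 points).
  x = 7: rhs = 11, matching y values: none (0 points).
  x = 8: rhs = 5, matching y values: none (0 points).
  x = 9: rhs = 13, matching y values: 8, 9 (2 points).
  x = 10: rhs = 7, matching y values: none (0 points).
  x = 11: rhs = 10, matching y values: none (0 points).
  x = 12: rhs = 11, matching y values: none (0 points).
  x = 13: rhs = 16, matching y values: 4, 13 (2 points).
  x = 14: rhs = 14, matching y values: none (0 points).
  x = 15: rhs = 11, matching y values: none (0 points).
  x = 16: rhs = 13, matching y values: 8, 9 (2 points).
Total affine count: 14.
Full point count |E(F_17)| = 14 + 1 = 15.
Hasse bound: |15 − (17+1)| = |-3| = 3 ≤ 2√17 ≈ 8.2462 ✓.


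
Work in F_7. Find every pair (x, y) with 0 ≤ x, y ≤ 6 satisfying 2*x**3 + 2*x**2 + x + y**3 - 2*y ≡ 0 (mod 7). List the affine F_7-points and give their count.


Affine F_7-points: {(0, 0), (0, 3), (0, 4), (4, 2), (5, 5), (6, 6)}; count = 6.

For each of the 49 pairs (x, y) ∈ F_7², evaluate f(x, y) mod 7. Record the zeros.
  x = 0: [0↦0, 1↦6, 2↦4, 3↦0, 4↦0, 5↦3, 6↦1]  zeros at y ∈ {0, 3, 4}
  x = 1: [0↦5, 1↦4, 2↦2, 3↦5, 4↦5, 5↦1, 6↦6]  zeros at y ∈ ∅
  x = 2: [0↦5, 1↦4, 2↦2, 3↦5, 4↦5, 5↦1, 6↦6]  zeros at y ∈ ∅
  x = 3: [0↦5, 1↦4, 2↦2, 3↦5, 4↦5, 5↦1, 6↦6]  zeros at y ∈ ∅
  x = 4: [0↦3, 1↦2, 2↦0, 3↦3, 4↦3, 5↦6, 6↦4]  zeros at y ∈ {2}
  x = 5: [0↦4, 1↦3, 2↦1, 3↦4, 4↦4, 5↦0, 6↦5]  zeros at y ∈ {5}
  x = 6: [0↦6, 1↦5, 2↦3, 3↦6, 4↦6, 5↦2, 6↦0]  zeros at y ∈ {6}
Collecting zeros: affine points = {(0, 0), (0, 3), (0, 4), (4, 2), (5, 5), (6, 6)}.
Total count |C(F_7)_aff| = 6.


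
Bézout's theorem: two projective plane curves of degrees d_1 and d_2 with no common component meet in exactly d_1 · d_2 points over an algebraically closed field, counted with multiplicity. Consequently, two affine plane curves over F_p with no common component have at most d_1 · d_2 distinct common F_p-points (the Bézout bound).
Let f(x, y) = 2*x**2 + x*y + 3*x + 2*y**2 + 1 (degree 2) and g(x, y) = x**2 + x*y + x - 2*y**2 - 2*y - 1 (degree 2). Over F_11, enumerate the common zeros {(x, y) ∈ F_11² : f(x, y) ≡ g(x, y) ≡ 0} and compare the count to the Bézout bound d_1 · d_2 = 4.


Common zeros: ∅; count = 0; Bézout bound = 4.

deg(f) = 2, deg(g) = 2, so Bézout bound = 4.
Scan x ∈ F_11. For each x, list the y ∈ F_11 with f(x, y) ≡ 0 and those with g(x, y) ≡ 0 (mod 11); the common zeros in that column are the intersection.
  x = 0: f ≡ 0 at y ∈ {4, 7}; g ≡ 0 at y ∈ ∅; common: ∅.
  x = 1: f ≡ 0 at y ∈ ∅; g ≡ 0 at y ∈ {6, 10}; common: ∅.
  x = 2: f ≡ 0 at y ∈ {4, 6}; g ≡ 0 at y ∈ ∅; common: ∅.
  x = 3: f ≡ 0 at y ∈ {1, 3}; g ≡ 0 at y ∈ {0, 6}; common: ∅.
  x = 4: f ≡ 0 at y ∈ ∅; g ≡ 0 at y ∈ ∅; common: ∅.
  x = 5: f ≡ 0 at y ∈ {0, 3}; g ≡ 0 at y ∈ ∅; common: ∅.
  x = 6: f ≡ 0 at y ∈ {1, 7}; g ≡ 0 at y ∈ {5, 8}; common: ∅.
  x = 7: f ≡ 0 at y ∈ ∅; g ≡ 0 at y ∈ {0, 8}; common: ∅.
  x = 8: f ≡ 0 at y ∈ ∅; g ≡ 0 at y ∈ ∅; common: ∅.
  x = 9: f ≡ 0 at y ∈ ∅; g ≡ 0 at y ∈ ∅; common: ∅.
  x = 10: f ≡ 0 at y ∈ {0, 6}; g ≡ 0 at y ∈ {5, 10}; common: ∅.
Collecting: common zeros = ∅, so the count is 0.
Comparison with the Bézout bound: 0 ≤ 4 = deg(f)·deg(g), as expected for curves with no common component (the affine F_11-count falls short of the bound because intersections may lie at infinity, over extension fields, or carry multiplicity).


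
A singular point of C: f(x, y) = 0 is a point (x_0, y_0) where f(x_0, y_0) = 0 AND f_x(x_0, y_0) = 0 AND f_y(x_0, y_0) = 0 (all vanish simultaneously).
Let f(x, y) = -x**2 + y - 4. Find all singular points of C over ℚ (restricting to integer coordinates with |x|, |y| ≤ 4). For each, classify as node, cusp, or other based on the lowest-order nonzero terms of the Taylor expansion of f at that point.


No singular points in the scanned grid; C is smooth there.

Compute partial derivatives:
  f_x = -2*x.
  f_y = 1.
f_y = 1 is a nonzero constant, so f_y never vanishes: no point (x, y) can satisfy f = f_x = f_y = 0. In particular no (x, y) ∈ {−4, ..., 4}² is singular; the curve is smooth.
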